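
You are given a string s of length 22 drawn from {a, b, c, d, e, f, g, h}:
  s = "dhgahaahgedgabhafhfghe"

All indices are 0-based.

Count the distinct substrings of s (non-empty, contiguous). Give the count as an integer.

234

rank→(start, suffix):
  0 → (5, 'aahgedgabhafhfghe')
  1 → (12, 'abhafhfghe')
  2 → (15, 'afhfghe')
  3 → (3, 'ahaahgedgabhafhfghe')
  4 → (6, 'ahgedgabhafhfghe')
  5 → (13, 'bhafhfghe')
  6 → (10, 'dgabhafhfghe')
  7 → (0, 'dhgahaahgedgabhafhfghe')
  8 → (21, 'e')
  9 → (9, 'edgabhafhfghe')
  10 → (18, 'fghe')
  11 → (16, 'fhfghe')
  12 → (11, 'gabhafhfghe')
  13 → (2, 'gahaahgedgabhafhfghe')
  14 → (8, 'gedgabhafhfghe')
  15 → (19, 'ghe')
  16 → (4, 'haahgedgabhafhfghe')
  17 → (14, 'hafhfghe')
  18 → (20, 'he')
  19 → (17, 'hfghe')
  20 → (1, 'hgahaahgedgabhafhfghe')
  21 → (7, 'hgedgabhafhfghe')

SA = [5, 12, 15, 3, 6, 13, 10, 0, 21, 9, 18, 16, 11, 2, 8, 19, 4, 14, 20, 17, 1, 7]
[i] adj suffixes → lcp
  [1] 5/12 → 1 ('a')
  [2] 12/15 → 1 ('a')
  [3] 15/3 → 1 ('a')
  [4] 3/6 → 2 ('ah')
  [5] 6/13 → 0 ('')
  [6] 13/10 → 0 ('')
  [7] 10/0 → 1 ('d')
  [8] 0/21 → 0 ('')
  [9] 21/9 → 1 ('e')
  [10] 9/18 → 0 ('')
  [11] 18/16 → 1 ('f')
  [12] 16/11 → 0 ('')
  [13] 11/2 → 2 ('ga')
  [14] 2/8 → 1 ('g')
  [15] 8/19 → 1 ('g')
  [16] 19/4 → 0 ('')
  [17] 4/14 → 2 ('ha')
  [18] 14/20 → 1 ('h')
  [19] 20/17 → 1 ('h')
  [20] 17/1 → 1 ('h')
  [21] 1/7 → 2 ('hg')

n(n+1)/2 = 22·23/2 = 253
Σ LCP = 0 + 1 + 1 + 1 + 2 + 0 + 0 + 1 + 0 + 1 + 0 + 1 + 0 + 2 + 1 + 1 + 0 + 2 + 1 + 1 + 1 + 2 = 19
distinct = 253 − 19 = 234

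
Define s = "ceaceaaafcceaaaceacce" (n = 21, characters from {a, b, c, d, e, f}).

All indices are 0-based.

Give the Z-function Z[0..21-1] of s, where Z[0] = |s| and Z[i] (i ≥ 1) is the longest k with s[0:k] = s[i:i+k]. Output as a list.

[21, 0, 0, 3, 0, 0, 0, 0, 0, 1, 3, 0, 0, 0, 0, 4, 0, 0, 1, 2, 0]

Z[0]=21
i=1: outside box; Z[1]=0
i=2: outside box; Z[2]=0
i=3: outside box; Z[3]=3 scan→box=[3,6)
i=4: min(r-i=2, Z[1]=0)=0; Z[4]=0
i=5: min(r-i=1, Z[2]=0)=0; Z[5]=0
i=6: outside box; Z[6]=0
i=7: outside box; Z[7]=0
i=8: outside box; Z[8]=0
i=9: outside box; Z[9]=1 scan→box=[9,10)
i=10: outside box; Z[10]=3 scan→box=[10,13)
i=11: min(r-i=2, Z[1]=0)=0; Z[11]=0
i=12: min(r-i=1, Z[2]=0)=0; Z[12]=0
i=13: outside box; Z[13]=0
i=14: outside box; Z[14]=0
i=15: outside box; Z[15]=4 scan→box=[15,19)
i=16: min(r-i=3, Z[1]=0)=0; Z[16]=0
i=17: min(r-i=2, Z[2]=0)=0; Z[17]=0
i=18: min(r-i=1, Z[3]=3)=1; Z[18]=1
i=19: outside box; Z[19]=2 scan→box=[19,21)
i=20: min(r-i=1, Z[1]=0)=0; Z[20]=0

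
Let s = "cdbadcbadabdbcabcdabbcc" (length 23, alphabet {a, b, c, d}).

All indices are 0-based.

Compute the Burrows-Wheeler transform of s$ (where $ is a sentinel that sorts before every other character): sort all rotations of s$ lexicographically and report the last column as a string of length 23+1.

rank  rotation                  last
    0  $cdbadcbadabdbcabcdabbcc  c
    1  abbcc$cdbadcbadabdbcabcd  d
    2  abcdabbcc$cdbadcbadabdbc  c
    3  abdbcabcdabbcc$cdbadcbad  d
    4  adabdbcabcdabbcc$cdbadcb  b
    5  adcbadabdbcabcdabbcc$cdb  b
    6  badabdbcabcdabbcc$cdbadc  c
    7  badcbadabdbcabcdabbcc$cd  d
    8  bbcc$cdbadcbadabdbcabcda  a
    9  bcabcdabbcc$cdbadcbadabd  d
   10  bcc$cdbadcbadabdbcabcdab  b
   11  bcdabbcc$cdbadcbadabdbca  a
   12  bdbcabcdabbcc$cdbadcbada  a
   13  c$cdbadcbadabdbcabcdabbc  c
   14  cabcdabbcc$cdbadcbadabdb  b
   15  cbadabdbcabcdabbcc$cdbad  d
   16  cc$cdbadcbadabdbcabcdabb  b
   17  cdabbcc$cdbadcbadabdbcab  b
   18  cdbadcbadabdbcabcdabbcc$  $
   19  dabbcc$cdbadcbadabdbcabc  c
   20  dabdbcabcdabbcc$cdbadcba  a
   21  dbadcbadabdbcabcdabbcc$c  c
   22  dbcabcdabbcc$cdbadcbadab  b
   23  dcbadabdbcabcdabbcc$cdba  a

cdcdbbcdadbaacbdbb$cacba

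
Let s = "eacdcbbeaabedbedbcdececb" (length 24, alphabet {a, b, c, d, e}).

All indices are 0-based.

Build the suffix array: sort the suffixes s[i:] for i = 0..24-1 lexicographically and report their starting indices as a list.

[8, 9, 1, 23, 5, 16, 6, 13, 10, 22, 4, 2, 17, 20, 15, 12, 3, 18, 7, 0, 21, 19, 14, 11]

rank→(start, suffix):
  0 → (8, 'aabedbedbcdececb')
  1 → (9, 'abedbedbcdececb')
  2 → (1, 'acdcbbeaabedbedbcdececb')
  3 → (23, 'b')
  4 → (5, 'bbeaabedbedbcdececb')
  5 → (16, 'bcdececb')
  6 → (6, 'beaabedbedbcdececb')
  7 → (13, 'bedbcdececb')
  8 → (10, 'bedbedbcdececb')
  9 → (22, 'cb')
  10 → (4, 'cbbeaabedbedbcdececb')
  11 → (2, 'cdcbbeaabedbedbcdececb')
  12 → (17, 'cdececb')
  13 → (20, 'cecb')
  14 → (15, 'dbcdececb')
  15 → (12, 'dbedbcdececb')
  16 → (3, 'dcbbeaabedbedbcdececb')
  17 → (18, 'dececb')
  18 → (7, 'eaabedbedbcdececb')
  19 → (0, 'eacdcbbeaabedbedbcdececb')
  20 → (21, 'ecb')
  21 → (19, 'ececb')
  22 → (14, 'edbcdececb')
  23 → (11, 'edbedbcdececb')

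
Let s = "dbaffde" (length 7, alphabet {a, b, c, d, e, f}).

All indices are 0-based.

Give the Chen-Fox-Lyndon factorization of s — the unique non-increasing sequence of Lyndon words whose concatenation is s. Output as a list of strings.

emit factor 1: 'd' (i=0, period=1)
emit factor 2: 'b' (i=1, period=1)
emit factor 3: 'affde' (i=2, period=5)

["d", "b", "affde"]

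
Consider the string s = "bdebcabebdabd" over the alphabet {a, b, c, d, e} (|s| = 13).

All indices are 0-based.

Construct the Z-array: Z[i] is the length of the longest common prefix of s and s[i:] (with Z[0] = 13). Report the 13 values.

Z[0]=13
i=1: outside box; Z[1]=0
i=2: outside box; Z[2]=0
i=3: outside box; Z[3]=1 extend→box=[3,4)
i=4: outside box; Z[4]=0
i=5: outside box; Z[5]=0
i=6: outside box; Z[6]=1 extend→box=[6,7)
i=7: outside box; Z[7]=0
i=8: outside box; Z[8]=2 extend→box=[8,10)
i=9: min(r-i=1, Z[1]=0)=0; Z[9]=0
i=10: outside box; Z[10]=0
i=11: outside box; Z[11]=2 extend→box=[11,13)
i=12: min(r-i=1, Z[1]=0)=0; Z[12]=0

[13, 0, 0, 1, 0, 0, 1, 0, 2, 0, 0, 2, 0]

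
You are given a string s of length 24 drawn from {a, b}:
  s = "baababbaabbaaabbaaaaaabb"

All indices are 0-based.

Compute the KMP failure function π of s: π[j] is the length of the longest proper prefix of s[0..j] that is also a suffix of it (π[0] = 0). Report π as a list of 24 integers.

π[0] = 0
j=1 s[j]='a': π[1]=0 (border '')
j=2 s[j]='a': π[2]=0 (border '')
j=3 s[j]='b': π[3]=1 (border 'b')
j=4 s[j]='a': π[4]=2 (border 'ba')
j=5 s[j]='b': k: 2→0; π[5]=1 (border 'b')
j=6 s[j]='b': k: 1→0; π[6]=1 (border 'b')
j=7 s[j]='a': π[7]=2 (border 'ba')
j=8 s[j]='a': π[8]=3 (border 'baa')
j=9 s[j]='b': π[9]=4 (border 'baab')
j=10 s[j]='b': k: 4→1→0; π[10]=1 (border 'b')
j=11 s[j]='a': π[11]=2 (border 'ba')
j=12 s[j]='a': π[12]=3 (border 'baa')
j=13 s[j]='a': k: 3→0; π[13]=0 (border '')
j=14 s[j]='b': π[14]=1 (border 'b')
j=15 s[j]='b': k: 1→0; π[15]=1 (border 'b')
j=16 s[j]='a': π[16]=2 (border 'ba')
j=17 s[j]='a': π[17]=3 (border 'baa')
j=18 s[j]='a': k: 3→0; π[18]=0 (border '')
j=19 s[j]='a': π[19]=0 (border '')
j=20 s[j]='a': π[20]=0 (border '')
j=21 s[j]='a': π[21]=0 (border '')
j=22 s[j]='b': π[22]=1 (border 'b')
j=23 s[j]='b': k: 1→0; π[23]=1 (border 'b')

[0, 0, 0, 1, 2, 1, 1, 2, 3, 4, 1, 2, 3, 0, 1, 1, 2, 3, 0, 0, 0, 0, 1, 1]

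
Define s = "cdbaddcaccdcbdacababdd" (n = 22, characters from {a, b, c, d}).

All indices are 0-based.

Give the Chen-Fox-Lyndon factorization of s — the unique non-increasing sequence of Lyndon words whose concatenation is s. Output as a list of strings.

["cd", "b", "addc", "accdcbd", "ac", "ababdd"]

emit factor 1: 'cd' (i=0, period=2)
emit factor 2: 'b' (i=2, period=1)
emit factor 3: 'addc' (i=3, period=4)
emit factor 4: 'accdcbd' (i=7, period=7)
emit factor 5: 'ac' (i=14, period=2)
emit factor 6: 'ababdd' (i=16, period=6)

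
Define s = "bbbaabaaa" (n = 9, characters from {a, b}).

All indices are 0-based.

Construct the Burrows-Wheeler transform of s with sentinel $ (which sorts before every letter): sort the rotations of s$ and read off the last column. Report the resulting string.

aaabbaabb$

rank  rotation    last
    0  $bbbaabaaa  a
    1  a$bbbaabaa  a
    2  aa$bbbaaba  a
    3  aaa$bbbaab  b
    4  aabaaa$bbb  b
    5  abaaa$bbba  a
    6  baaa$bbbaa  a
    7  baabaaa$bb  b
    8  bbaabaaa$b  b
    9  bbbaabaaa$  $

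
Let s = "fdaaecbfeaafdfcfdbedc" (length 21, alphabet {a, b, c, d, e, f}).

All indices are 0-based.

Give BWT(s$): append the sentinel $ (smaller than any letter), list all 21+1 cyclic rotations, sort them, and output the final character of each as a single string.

rank  rotation                last
    0  $fdaaecbfeaafdfcfdbedc  c
    1  aaecbfeaafdfcfdbedc$fd  d
    2  aafdfcfdbedc$fdaaecbfe  e
    3  aecbfeaafdfcfdbedc$fda  a
    4  afdfcfdbedc$fdaaecbfea  a
    5  bedc$fdaaecbfeaafdfcfd  d
    6  bfeaafdfcfdbedc$fdaaec  c
    7  c$fdaaecbfeaafdfcfdbed  d
    8  cbfeaafdfcfdbedc$fdaae  e
    9  cfdbedc$fdaaecbfeaafdf  f
   10  daaecbfeaafdfcfdbedc$f  f
   11  dbedc$fdaaecbfeaafdfcf  f
   12  dc$fdaaecbfeaafdfcfdbe  e
   13  dfcfdbedc$fdaaecbfeaaf  f
   14  eaafdfcfdbedc$fdaaecbf  f
   15  ecbfeaafdfcfdbedc$fdaa  a
   16  edc$fdaaecbfeaafdfcfdb  b
   17  fcfdbedc$fdaaecbfeaafd  d
   18  fdaaecbfeaafdfcfdbedc$  $
   19  fdbedc$fdaaecbfeaafdfc  c
   20  fdfcfdbedc$fdaaecbfeaa  a
   21  feaafdfcfdbedc$fdaaecb  b

cdeaadcdefffeffabd$cab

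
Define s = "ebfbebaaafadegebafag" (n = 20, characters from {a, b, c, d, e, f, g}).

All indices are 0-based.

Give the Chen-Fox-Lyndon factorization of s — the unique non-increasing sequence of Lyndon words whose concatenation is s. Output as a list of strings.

["e", "bf", "be", "b", "aaafadegebafag"]

emit factor 1: 'e' (i=0, period=1)
emit factor 2: 'bf' (i=1, period=2)
emit factor 3: 'be' (i=3, period=2)
emit factor 4: 'b' (i=5, period=1)
emit factor 5: 'aaafadegebafag' (i=6, period=14)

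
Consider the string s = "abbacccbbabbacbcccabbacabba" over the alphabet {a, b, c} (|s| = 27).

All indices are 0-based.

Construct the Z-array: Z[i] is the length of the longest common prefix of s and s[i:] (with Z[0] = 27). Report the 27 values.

Z[0]=27
i=1: outside box; Z[1]=0
i=2: outside box; Z[2]=0
i=3: outside box; Z[3]=1 grow→box=[3,4)
i=4: outside box; Z[4]=0
i=5: outside box; Z[5]=0
i=6: outside box; Z[6]=0
i=7: outside box; Z[7]=0
i=8: outside box; Z[8]=0
i=9: outside box; Z[9]=5 grow→box=[9,14)
i=10: min(r-i=4, Z[1]=0)=0; Z[10]=0
i=11: min(r-i=3, Z[2]=0)=0; Z[11]=0
i=12: min(r-i=2, Z[3]=1)=1; Z[12]=1
i=13: min(r-i=1, Z[4]=0)=0; Z[13]=0
i=14: outside box; Z[14]=0
i=15: outside box; Z[15]=0
i=16: outside box; Z[16]=0
i=17: outside box; Z[17]=0
i=18: outside box; Z[18]=5 grow→box=[18,23)
i=19: min(r-i=4, Z[1]=0)=0; Z[19]=0
i=20: min(r-i=3, Z[2]=0)=0; Z[20]=0
i=21: min(r-i=2, Z[3]=1)=1; Z[21]=1
i=22: min(r-i=1, Z[4]=0)=0; Z[22]=0
i=23: outside box; Z[23]=4 grow→box=[23,27)
i=24: min(r-i=3, Z[1]=0)=0; Z[24]=0
i=25: min(r-i=2, Z[2]=0)=0; Z[25]=0
i=26: min(r-i=1, Z[3]=1)=1; Z[26]=1

[27, 0, 0, 1, 0, 0, 0, 0, 0, 5, 0, 0, 1, 0, 0, 0, 0, 0, 5, 0, 0, 1, 0, 4, 0, 0, 1]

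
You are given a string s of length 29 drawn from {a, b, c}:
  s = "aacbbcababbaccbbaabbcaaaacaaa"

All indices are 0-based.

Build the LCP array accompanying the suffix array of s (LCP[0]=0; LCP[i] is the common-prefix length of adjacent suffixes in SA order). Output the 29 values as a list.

rank→(start, suffix):
  0 → (28, 'a')
  1 → (27, 'aa')
  2 → (26, 'aaa')
  3 → (21, 'aaaacaaa')
  4 → (22, 'aaacaaa')
  5 → (16, 'aabbcaaaacaaa')
  6 → (23, 'aacaaa')
  7 → (0, 'aacbbcababbaccbbaabbcaaaacaaa')
  8 → (6, 'ababbaccbbaabbcaaaacaaa')
  9 → (8, 'abbaccbbaabbcaaaacaaa')
  10 → (17, 'abbcaaaacaaa')
  11 → (24, 'acaaa')
  12 → (1, 'acbbcababbaccbbaabbcaaaacaaa')
  13 → (11, 'accbbaabbcaaaacaaa')
  14 → (15, 'baabbcaaaacaaa')
  15 → (7, 'babbaccbbaabbcaaaacaaa')
  16 → (10, 'baccbbaabbcaaaacaaa')
  17 → (14, 'bbaabbcaaaacaaa')
  18 → (9, 'bbaccbbaabbcaaaacaaa')
  19 → (18, 'bbcaaaacaaa')
  20 → (3, 'bbcababbaccbbaabbcaaaacaaa')
  21 → (19, 'bcaaaacaaa')
  22 → (4, 'bcababbaccbbaabbcaaaacaaa')
  23 → (25, 'caaa')
  24 → (20, 'caaaacaaa')
  25 → (5, 'cababbaccbbaabbcaaaacaaa')
  26 → (13, 'cbbaabbcaaaacaaa')
  27 → (2, 'cbbcababbaccbbaabbcaaaacaaa')
  28 → (12, 'ccbbaabbcaaaacaaa')

SA = [28, 27, 26, 21, 22, 16, 23, 0, 6, 8, 17, 24, 1, 11, 15, 7, 10, 14, 9, 18, 3, 19, 4, 25, 20, 5, 13, 2, 12]
rank  pair      lcp
   1  s[28:],s[27:]  1  'a'
   2  s[27:],s[26:]  2  'aa'
   3  s[26:],s[21:]  3  'aaa'
   4  s[21:],s[22:]  3  'aaa'
   5  s[22:],s[16:]  2  'aa'
   6  s[16:],s[23:]  2  'aa'
   7  s[23:],s[0:]  3  'aac'
   8  s[0:],s[6:]  1  'a'
   9  s[6:],s[8:]  2  'ab'
  10  s[8:],s[17:]  3  'abb'
  11  s[17:],s[24:]  1  'a'
  12  s[24:],s[1:]  2  'ac'
  13  s[1:],s[11:]  2  'ac'
  14  s[11:],s[15:]  0  ''
  15  s[15:],s[7:]  2  'ba'
  16  s[7:],s[10:]  2  'ba'
  17  s[10:],s[14:]  1  'b'
  18  s[14:],s[9:]  3  'bba'
  19  s[9:],s[18:]  2  'bb'
  20  s[18:],s[3:]  4  'bbca'
  21  s[3:],s[19:]  1  'b'
  22  s[19:],s[4:]  3  'bca'
  23  s[4:],s[25:]  0  ''
  24  s[25:],s[20:]  4  'caaa'
  25  s[20:],s[5:]  2  'ca'
  26  s[5:],s[13:]  1  'c'
  27  s[13:],s[2:]  3  'cbb'
  28  s[2:],s[12:]  1  'c'

[0, 1, 2, 3, 3, 2, 2, 3, 1, 2, 3, 1, 2, 2, 0, 2, 2, 1, 3, 2, 4, 1, 3, 0, 4, 2, 1, 3, 1]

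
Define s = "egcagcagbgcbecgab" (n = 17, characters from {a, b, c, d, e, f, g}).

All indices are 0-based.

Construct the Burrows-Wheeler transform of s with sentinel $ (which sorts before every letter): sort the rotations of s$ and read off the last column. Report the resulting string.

bgccacggggeb$caaeb

rank  rotation            last
    0  $egcagcagbgcbecgab  b
    1  ab$egcagcagbgcbecg  g
    2  agbgcbecgab$egcagc  c
    3  agcagbgcbecgab$egc  c
    4  b$egcagcagbgcbecga  a
    5  becgab$egcagcagbgc  c
    6  bgcbecgab$egcagcag  g
    7  cagbgcbecgab$egcag  g
    8  cagcagbgcbecgab$eg  g
    9  cbecgab$egcagcagbg  g
   10  cgab$egcagcagbgcbe  e
   11  ecgab$egcagcagbgcb  b
   12  egcagcagbgcbecgab$  $
   13  gab$egcagcagbgcbec  c
   14  gbgcbecgab$egcagca  a
   15  gcagbgcbecgab$egca  a
   16  gcagcagbgcbecgab$e  e
   17  gcbecgab$egcagcagb  b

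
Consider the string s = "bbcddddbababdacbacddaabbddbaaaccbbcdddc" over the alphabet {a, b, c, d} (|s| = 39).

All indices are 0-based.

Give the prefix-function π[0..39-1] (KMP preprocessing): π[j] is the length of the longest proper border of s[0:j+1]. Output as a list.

π[0] = 0
j=1 s[j]='b': π[1]=1 (border 'b')
j=2 s[j]='c': k: 1→0; π[2]=0 (border '')
j=3 s[j]='d': π[3]=0 (border '')
j=4 s[j]='d': π[4]=0 (border '')
j=5 s[j]='d': π[5]=0 (border '')
j=6 s[j]='d': π[6]=0 (border '')
j=7 s[j]='b': π[7]=1 (border 'b')
j=8 s[j]='a': k: 1→0; π[8]=0 (border '')
j=9 s[j]='b': π[9]=1 (border 'b')
j=10 s[j]='a': k: 1→0; π[10]=0 (border '')
j=11 s[j]='b': π[11]=1 (border 'b')
j=12 s[j]='d': k: 1→0; π[12]=0 (border '')
j=13 s[j]='a': π[13]=0 (border '')
j=14 s[j]='c': π[14]=0 (border '')
j=15 s[j]='b': π[15]=1 (border 'b')
j=16 s[j]='a': k: 1→0; π[16]=0 (border '')
j=17 s[j]='c': π[17]=0 (border '')
j=18 s[j]='d': π[18]=0 (border '')
j=19 s[j]='d': π[19]=0 (border '')
j=20 s[j]='a': π[20]=0 (border '')
j=21 s[j]='a': π[21]=0 (border '')
j=22 s[j]='b': π[22]=1 (border 'b')
j=23 s[j]='b': π[23]=2 (border 'bb')
j=24 s[j]='d': k: 2→1→0; π[24]=0 (border '')
j=25 s[j]='d': π[25]=0 (border '')
j=26 s[j]='b': π[26]=1 (border 'b')
j=27 s[j]='a': k: 1→0; π[27]=0 (border '')
j=28 s[j]='a': π[28]=0 (border '')
j=29 s[j]='a': π[29]=0 (border '')
j=30 s[j]='c': π[30]=0 (border '')
j=31 s[j]='c': π[31]=0 (border '')
j=32 s[j]='b': π[32]=1 (border 'b')
j=33 s[j]='b': π[33]=2 (border 'bb')
j=34 s[j]='c': π[34]=3 (border 'bbc')
j=35 s[j]='d': π[35]=4 (border 'bbcd')
j=36 s[j]='d': π[36]=5 (border 'bbcdd')
j=37 s[j]='d': π[37]=6 (border 'bbcddd')
j=38 s[j]='c': k: 6→0; π[38]=0 (border '')

[0, 1, 0, 0, 0, 0, 0, 1, 0, 1, 0, 1, 0, 0, 0, 1, 0, 0, 0, 0, 0, 0, 1, 2, 0, 0, 1, 0, 0, 0, 0, 0, 1, 2, 3, 4, 5, 6, 0]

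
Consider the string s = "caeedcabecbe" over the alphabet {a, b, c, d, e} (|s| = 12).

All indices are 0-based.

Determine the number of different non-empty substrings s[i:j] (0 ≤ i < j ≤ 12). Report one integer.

rank→(start, suffix):
  0 → (6, 'abecbe')
  1 → (1, 'aeedcabecbe')
  2 → (10, 'be')
  3 → (7, 'becbe')
  4 → (5, 'cabecbe')
  5 → (0, 'caeedcabecbe')
  6 → (9, 'cbe')
  7 → (4, 'dcabecbe')
  8 → (11, 'e')
  9 → (8, 'ecbe')
  10 → (3, 'edcabecbe')
  11 → (2, 'eedcabecbe')

SA = [6, 1, 10, 7, 5, 0, 9, 4, 11, 8, 3, 2]
[i] adj suffixes → lcp
  [1] 6/1 → 1 ('a')
  [2] 1/10 → 0 ('')
  [3] 10/7 → 2 ('be')
  [4] 7/5 → 0 ('')
  [5] 5/0 → 2 ('ca')
  [6] 0/9 → 1 ('c')
  [7] 9/4 → 0 ('')
  [8] 4/11 → 0 ('')
  [9] 11/8 → 1 ('e')
  [10] 8/3 → 1 ('e')
  [11] 3/2 → 1 ('e')

n(n+1)/2 = 12·13/2 = 78
Σ LCP = 0 + 1 + 0 + 2 + 0 + 2 + 1 + 0 + 0 + 1 + 1 + 1 = 9
distinct = 78 − 9 = 69

69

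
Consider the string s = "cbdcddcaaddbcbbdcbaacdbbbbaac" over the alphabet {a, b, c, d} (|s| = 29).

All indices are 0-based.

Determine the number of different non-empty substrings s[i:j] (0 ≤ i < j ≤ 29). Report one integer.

rank→(start, suffix):
  0 → (26, 'aac')
  1 → (18, 'aacdbbbbaac')
  2 → (7, 'aaddbcbbdcbaacdbbbbaac')
  3 → (27, 'ac')
  4 → (19, 'acdbbbbaac')
  5 → (8, 'addbcbbdcbaacdbbbbaac')
  6 → (25, 'baac')
  7 → (17, 'baacdbbbbaac')
  8 → (24, 'bbaac')
  9 → (23, 'bbbaac')
  10 → (22, 'bbbbaac')
  11 → (13, 'bbdcbaacdbbbbaac')
  12 → (11, 'bcbbdcbaacdbbbbaac')
  13 → (14, 'bdcbaacdbbbbaac')
  14 → (1, 'bdcddcaaddbcbbdcbaacdbbbbaac')
  15 → (28, 'c')
  16 → (6, 'caaddbcbbdcbaacdbbbbaac')
  17 → (16, 'cbaacdbbbbaac')
  18 → (12, 'cbbdcbaacdbbbbaac')
  19 → (0, 'cbdcddcaaddbcbbdcbaacdbbbbaac')
  20 → (20, 'cdbbbbaac')
  21 → (3, 'cddcaaddbcbbdcbaacdbbbbaac')
  22 → (21, 'dbbbbaac')
  23 → (10, 'dbcbbdcbaacdbbbbaac')
  24 → (5, 'dcaaddbcbbdcbaacdbbbbaac')
  25 → (15, 'dcbaacdbbbbaac')
  26 → (2, 'dcddcaaddbcbbdcbaacdbbbbaac')
  27 → (9, 'ddbcbbdcbaacdbbbbaac')
  28 → (4, 'ddcaaddbcbbdcbaacdbbbbaac')

SA = [26, 18, 7, 27, 19, 8, 25, 17, 24, 23, 22, 13, 11, 14, 1, 28, 6, 16, 12, 0, 20, 3, 21, 10, 5, 15, 2, 9, 4]
[i] adj suffixes → lcp
  [1] 26/18 → 3 ('aac')
  [2] 18/7 → 2 ('aa')
  [3] 7/27 → 1 ('a')
  [4] 27/19 → 2 ('ac')
  [5] 19/8 → 1 ('a')
  [6] 8/25 → 0 ('')
  [7] 25/17 → 4 ('baac')
  [8] 17/24 → 1 ('b')
  [9] 24/23 → 2 ('bb')
  [10] 23/22 → 3 ('bbb')
  [11] 22/13 → 2 ('bb')
  [12] 13/11 → 1 ('b')
  [13] 11/14 → 1 ('b')
  [14] 14/1 → 3 ('bdc')
  [15] 1/28 → 0 ('')
  [16] 28/6 → 1 ('c')
  [17] 6/16 → 1 ('c')
  [18] 16/12 → 2 ('cb')
  [19] 12/0 → 2 ('cb')
  [20] 0/20 → 1 ('c')
  [21] 20/3 → 2 ('cd')
  [22] 3/21 → 0 ('')
  [23] 21/10 → 2 ('db')
  [24] 10/5 → 1 ('d')
  [25] 5/15 → 2 ('dc')
  [26] 15/2 → 2 ('dc')
  [27] 2/9 → 1 ('d')
  [28] 9/4 → 2 ('dd')

n(n+1)/2 = 29·30/2 = 435
Σ LCP = 0 + 3 + 2 + 1 + 2 + 1 + 0 + 4 + 1 + 2 + 3 + 2 + 1 + 1 + 3 + 0 + 1 + 1 + 2 + 2 + 1 + 2 + 0 + 2 + 1 + 2 + 2 + 1 + 2 = 45
distinct = 435 − 45 = 390

390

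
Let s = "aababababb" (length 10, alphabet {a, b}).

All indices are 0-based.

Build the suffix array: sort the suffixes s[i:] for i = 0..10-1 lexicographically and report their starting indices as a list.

rank→(start, suffix):
  0 → (0, 'aababababb')
  1 → (1, 'ababababb')
  2 → (3, 'abababb')
  3 → (5, 'ababb')
  4 → (7, 'abb')
  5 → (9, 'b')
  6 → (2, 'babababb')
  7 → (4, 'bababb')
  8 → (6, 'babb')
  9 → (8, 'bb')

[0, 1, 3, 5, 7, 9, 2, 4, 6, 8]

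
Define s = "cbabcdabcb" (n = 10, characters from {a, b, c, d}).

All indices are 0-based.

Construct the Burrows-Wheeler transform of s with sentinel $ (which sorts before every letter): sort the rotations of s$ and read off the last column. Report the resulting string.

rank  rotation     last
    0  $cbabcdabcb  b
    1  abcb$cbabcd  d
    2  abcdabcb$cb  b
    3  b$cbabcdabc  c
    4  babcdabcb$c  c
    5  bcb$cbabcda  a
    6  bcdabcb$cba  a
    7  cb$cbabcdab  b
    8  cbabcdabcb$  $
    9  cdabcb$cbab  b
   10  dabcb$cbabc  c

bdbccaab$bc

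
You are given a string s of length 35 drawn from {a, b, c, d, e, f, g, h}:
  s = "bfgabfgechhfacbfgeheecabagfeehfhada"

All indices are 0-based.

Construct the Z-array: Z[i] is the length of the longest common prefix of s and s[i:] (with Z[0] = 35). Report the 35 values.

Z[0]=35
i=1: outside box; Z[1]=0
i=2: outside box; Z[2]=0
i=3: outside box; Z[3]=0
i=4: outside box; Z[4]=3 extend→box=[4,7)
i=5: min(r-i=2, Z[1]=0)=0; Z[5]=0
i=6: min(r-i=1, Z[2]=0)=0; Z[6]=0
i=7: outside box; Z[7]=0
i=8: outside box; Z[8]=0
i=9: outside box; Z[9]=0
i=10: outside box; Z[10]=0
i=11: outside box; Z[11]=0
i=12: outside box; Z[12]=0
i=13: outside box; Z[13]=0
i=14: outside box; Z[14]=3 extend→box=[14,17)
i=15: min(r-i=2, Z[1]=0)=0; Z[15]=0
i=16: min(r-i=1, Z[2]=0)=0; Z[16]=0
i=17: outside box; Z[17]=0
i=18: outside box; Z[18]=0
i=19: outside box; Z[19]=0
i=20: outside box; Z[20]=0
i=21: outside box; Z[21]=0
i=22: outside box; Z[22]=0
i=23: outside box; Z[23]=1 extend→box=[23,24)
i=24: outside box; Z[24]=0
i=25: outside box; Z[25]=0
i=26: outside box; Z[26]=0
i=27: outside box; Z[27]=0
i=28: outside box; Z[28]=0
i=29: outside box; Z[29]=0
i=30: outside box; Z[30]=0
i=31: outside box; Z[31]=0
i=32: outside box; Z[32]=0
i=33: outside box; Z[33]=0
i=34: outside box; Z[34]=0

[35, 0, 0, 0, 3, 0, 0, 0, 0, 0, 0, 0, 0, 0, 3, 0, 0, 0, 0, 0, 0, 0, 0, 1, 0, 0, 0, 0, 0, 0, 0, 0, 0, 0, 0]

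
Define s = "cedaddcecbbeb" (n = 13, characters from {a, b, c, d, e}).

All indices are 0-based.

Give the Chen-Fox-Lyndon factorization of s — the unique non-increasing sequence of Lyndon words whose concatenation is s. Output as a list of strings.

emit factor 1: 'ced' (i=0, period=3)
emit factor 2: 'addcecbbeb' (i=3, period=10)

["ced", "addcecbbeb"]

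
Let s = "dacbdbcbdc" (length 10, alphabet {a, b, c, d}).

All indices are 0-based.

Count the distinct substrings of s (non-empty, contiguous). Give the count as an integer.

46

sorted suffixes:
  #0 SA[0]=1  'acbdbcbdc'
  #1 SA[1]=5  'bcbdc'
  #2 SA[2]=3  'bdbcbdc'
  #3 SA[3]=7  'bdc'
  #4 SA[4]=9  'c'
  #5 SA[5]=2  'cbdbcbdc'
  #6 SA[6]=6  'cbdc'
  #7 SA[7]=0  'dacbdbcbdc'
  #8 SA[8]=4  'dbcbdc'
  #9 SA[9]=8  'dc'

SA = [1, 5, 3, 7, 9, 2, 6, 0, 4, 8]
i: (SA[i-1],SA[i]) lcp shared
  1: (1,5) 0 ''
  2: (5,3) 1 'b'
  3: (3,7) 2 'bd'
  4: (7,9) 0 ''
  5: (9,2) 1 'c'
  6: (2,6) 3 'cbd'
  7: (6,0) 0 ''
  8: (0,4) 1 'd'
  9: (4,8) 1 'd'

n(n+1)/2 = 10·11/2 = 55
Σ LCP = 0 + 0 + 1 + 2 + 0 + 1 + 3 + 0 + 1 + 1 = 9
distinct = 55 − 9 = 46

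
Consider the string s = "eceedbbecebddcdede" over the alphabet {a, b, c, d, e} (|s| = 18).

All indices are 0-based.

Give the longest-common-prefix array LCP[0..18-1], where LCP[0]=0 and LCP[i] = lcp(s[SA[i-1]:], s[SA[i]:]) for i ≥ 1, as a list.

[0, 1, 1, 0, 1, 2, 0, 1, 1, 1, 2, 0, 1, 1, 3, 1, 2, 1]

sorted suffixes:
  #0 SA[0]=5  'bbecebddcdede'
  #1 SA[1]=10  'bddcdede'
  #2 SA[2]=6  'becebddcdede'
  #3 SA[3]=13  'cdede'
  #4 SA[4]=8  'cebddcdede'
  #5 SA[5]=1  'ceedbbecebddcdede'
  #6 SA[6]=4  'dbbecebddcdede'
  #7 SA[7]=12  'dcdede'
  #8 SA[8]=11  'ddcdede'
  #9 SA[9]=16  'de'
  #10 SA[10]=14  'dede'
  #11 SA[11]=17  'e'
  #12 SA[12]=9  'ebddcdede'
  #13 SA[13]=7  'ecebddcdede'
  #14 SA[14]=0  'eceedbbecebddcdede'
  #15 SA[15]=3  'edbbecebddcdede'
  #16 SA[16]=15  'ede'
  #17 SA[17]=2  'eedbbecebddcdede'

SA = [5, 10, 6, 13, 8, 1, 4, 12, 11, 16, 14, 17, 9, 7, 0, 3, 15, 2]
rank  pair      lcp
   1  s[5:],s[10:]  1  'b'
   2  s[10:],s[6:]  1  'b'
   3  s[6:],s[13:]  0  ''
   4  s[13:],s[8:]  1  'c'
   5  s[8:],s[1:]  2  'ce'
   6  s[1:],s[4:]  0  ''
   7  s[4:],s[12:]  1  'd'
   8  s[12:],s[11:]  1  'd'
   9  s[11:],s[16:]  1  'd'
  10  s[16:],s[14:]  2  'de'
  11  s[14:],s[17:]  0  ''
  12  s[17:],s[9:]  1  'e'
  13  s[9:],s[7:]  1  'e'
  14  s[7:],s[0:]  3  'ece'
  15  s[0:],s[3:]  1  'e'
  16  s[3:],s[15:]  2  'ed'
  17  s[15:],s[2:]  1  'e'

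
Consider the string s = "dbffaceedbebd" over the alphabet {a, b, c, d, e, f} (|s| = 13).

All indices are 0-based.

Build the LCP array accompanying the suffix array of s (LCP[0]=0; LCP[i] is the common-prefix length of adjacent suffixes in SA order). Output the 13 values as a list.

[0, 0, 1, 1, 0, 0, 1, 2, 0, 1, 1, 0, 1]

rank→(start, suffix):
  0 → (4, 'aceedbebd')
  1 → (11, 'bd')
  2 → (9, 'bebd')
  3 → (1, 'bffaceedbebd')
  4 → (5, 'ceedbebd')
  5 → (12, 'd')
  6 → (8, 'dbebd')
  7 → (0, 'dbffaceedbebd')
  8 → (10, 'ebd')
  9 → (7, 'edbebd')
  10 → (6, 'eedbebd')
  11 → (3, 'faceedbebd')
  12 → (2, 'ffaceedbebd')

SA = [4, 11, 9, 1, 5, 12, 8, 0, 10, 7, 6, 3, 2]
[i] adj suffixes → lcp
  [1] 4/11 → 0 ('')
  [2] 11/9 → 1 ('b')
  [3] 9/1 → 1 ('b')
  [4] 1/5 → 0 ('')
  [5] 5/12 → 0 ('')
  [6] 12/8 → 1 ('d')
  [7] 8/0 → 2 ('db')
  [8] 0/10 → 0 ('')
  [9] 10/7 → 1 ('e')
  [10] 7/6 → 1 ('e')
  [11] 6/3 → 0 ('')
  [12] 3/2 → 1 ('f')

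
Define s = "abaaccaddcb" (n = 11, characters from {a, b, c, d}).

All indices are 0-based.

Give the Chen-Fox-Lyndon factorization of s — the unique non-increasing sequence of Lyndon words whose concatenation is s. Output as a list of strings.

["ab", "aaccaddcb"]

emit factor 1: 'ab' (i=0, period=2)
emit factor 2: 'aaccaddcb' (i=2, period=9)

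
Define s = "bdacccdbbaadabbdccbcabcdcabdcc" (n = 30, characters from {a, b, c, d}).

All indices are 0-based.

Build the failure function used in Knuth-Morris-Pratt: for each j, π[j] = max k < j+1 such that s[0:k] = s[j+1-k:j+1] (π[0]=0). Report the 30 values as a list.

[0, 0, 0, 0, 0, 0, 0, 1, 1, 0, 0, 0, 0, 1, 1, 2, 0, 0, 1, 0, 0, 1, 0, 0, 0, 0, 1, 2, 0, 0]

π[0] = 0
j=1 s[j]='d': π[1]=0 (border '')
j=2 s[j]='a': π[2]=0 (border '')
j=3 s[j]='c': π[3]=0 (border '')
j=4 s[j]='c': π[4]=0 (border '')
j=5 s[j]='c': π[5]=0 (border '')
j=6 s[j]='d': π[6]=0 (border '')
j=7 s[j]='b': π[7]=1 (border 'b')
j=8 s[j]='b': k: 1→0; π[8]=1 (border 'b')
j=9 s[j]='a': k: 1→0; π[9]=0 (border '')
j=10 s[j]='a': π[10]=0 (border '')
j=11 s[j]='d': π[11]=0 (border '')
j=12 s[j]='a': π[12]=0 (border '')
j=13 s[j]='b': π[13]=1 (border 'b')
j=14 s[j]='b': k: 1→0; π[14]=1 (border 'b')
j=15 s[j]='d': π[15]=2 (border 'bd')
j=16 s[j]='c': k: 2→0; π[16]=0 (border '')
j=17 s[j]='c': π[17]=0 (border '')
j=18 s[j]='b': π[18]=1 (border 'b')
j=19 s[j]='c': k: 1→0; π[19]=0 (border '')
j=20 s[j]='a': π[20]=0 (border '')
j=21 s[j]='b': π[21]=1 (border 'b')
j=22 s[j]='c': k: 1→0; π[22]=0 (border '')
j=23 s[j]='d': π[23]=0 (border '')
j=24 s[j]='c': π[24]=0 (border '')
j=25 s[j]='a': π[25]=0 (border '')
j=26 s[j]='b': π[26]=1 (border 'b')
j=27 s[j]='d': π[27]=2 (border 'bd')
j=28 s[j]='c': k: 2→0; π[28]=0 (border '')
j=29 s[j]='c': π[29]=0 (border '')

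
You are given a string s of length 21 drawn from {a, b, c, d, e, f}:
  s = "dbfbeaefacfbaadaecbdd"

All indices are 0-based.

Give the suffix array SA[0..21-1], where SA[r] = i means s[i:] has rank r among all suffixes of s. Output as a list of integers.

sorted suffixes:
  #0 SA[0]=12  'aadaecbdd'
  #1 SA[1]=8  'acfbaadaecbdd'
  #2 SA[2]=13  'adaecbdd'
  #3 SA[3]=15  'aecbdd'
  #4 SA[4]=5  'aefacfbaadaecbdd'
  #5 SA[5]=11  'baadaecbdd'
  #6 SA[6]=18  'bdd'
  #7 SA[7]=3  'beaefacfbaadaecbdd'
  #8 SA[8]=1  'bfbeaefacfbaadaecbdd'
  #9 SA[9]=17  'cbdd'
  #10 SA[10]=9  'cfbaadaecbdd'
  #11 SA[11]=20  'd'
  #12 SA[12]=14  'daecbdd'
  #13 SA[13]=0  'dbfbeaefacfbaadaecbdd'
  #14 SA[14]=19  'dd'
  #15 SA[15]=4  'eaefacfbaadaecbdd'
  #16 SA[16]=16  'ecbdd'
  #17 SA[17]=6  'efacfbaadaecbdd'
  #18 SA[18]=7  'facfbaadaecbdd'
  #19 SA[19]=10  'fbaadaecbdd'
  #20 SA[20]=2  'fbeaefacfbaadaecbdd'

[12, 8, 13, 15, 5, 11, 18, 3, 1, 17, 9, 20, 14, 0, 19, 4, 16, 6, 7, 10, 2]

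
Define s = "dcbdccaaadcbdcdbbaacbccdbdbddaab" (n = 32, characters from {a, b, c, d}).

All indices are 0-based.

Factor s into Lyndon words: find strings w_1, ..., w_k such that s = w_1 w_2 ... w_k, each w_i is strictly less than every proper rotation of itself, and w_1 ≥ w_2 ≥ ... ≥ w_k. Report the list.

["d", "c", "bdcc", "aaadcbdcdbbaacbccdbdbddaab"]

emit factor 1: 'd' (i=0, period=1)
emit factor 2: 'c' (i=1, period=1)
emit factor 3: 'bdcc' (i=2, period=4)
emit factor 4: 'aaadcbdcdbbaacbccdbdbddaab' (i=6, period=26)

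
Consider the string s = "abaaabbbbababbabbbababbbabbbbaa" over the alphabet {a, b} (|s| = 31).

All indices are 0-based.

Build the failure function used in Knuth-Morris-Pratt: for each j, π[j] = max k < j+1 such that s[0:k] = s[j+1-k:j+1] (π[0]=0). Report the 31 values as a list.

[0, 0, 1, 1, 1, 2, 0, 0, 0, 1, 2, 3, 2, 0, 1, 2, 0, 0, 1, 2, 3, 2, 0, 0, 1, 2, 0, 0, 0, 1, 1]

π[0] = 0
j=1 s[j]='b': π[1]=0 (border '')
j=2 s[j]='a': π[2]=1 (border 'a')
j=3 s[j]='a': k: 1→0; π[3]=1 (border 'a')
j=4 s[j]='a': k: 1→0; π[4]=1 (border 'a')
j=5 s[j]='b': π[5]=2 (border 'ab')
j=6 s[j]='b': k: 2→0; π[6]=0 (border '')
j=7 s[j]='b': π[7]=0 (border '')
j=8 s[j]='b': π[8]=0 (border '')
j=9 s[j]='a': π[9]=1 (border 'a')
j=10 s[j]='b': π[10]=2 (border 'ab')
j=11 s[j]='a': π[11]=3 (border 'aba')
j=12 s[j]='b': k: 3→1; π[12]=2 (border 'ab')
j=13 s[j]='b': k: 2→0; π[13]=0 (border '')
j=14 s[j]='a': π[14]=1 (border 'a')
j=15 s[j]='b': π[15]=2 (border 'ab')
j=16 s[j]='b': k: 2→0; π[16]=0 (border '')
j=17 s[j]='b': π[17]=0 (border '')
j=18 s[j]='a': π[18]=1 (border 'a')
j=19 s[j]='b': π[19]=2 (border 'ab')
j=20 s[j]='a': π[20]=3 (border 'aba')
j=21 s[j]='b': k: 3→1; π[21]=2 (border 'ab')
j=22 s[j]='b': k: 2→0; π[22]=0 (border '')
j=23 s[j]='b': π[23]=0 (border '')
j=24 s[j]='a': π[24]=1 (border 'a')
j=25 s[j]='b': π[25]=2 (border 'ab')
j=26 s[j]='b': k: 2→0; π[26]=0 (border '')
j=27 s[j]='b': π[27]=0 (border '')
j=28 s[j]='b': π[28]=0 (border '')
j=29 s[j]='a': π[29]=1 (border 'a')
j=30 s[j]='a': k: 1→0; π[30]=1 (border 'a')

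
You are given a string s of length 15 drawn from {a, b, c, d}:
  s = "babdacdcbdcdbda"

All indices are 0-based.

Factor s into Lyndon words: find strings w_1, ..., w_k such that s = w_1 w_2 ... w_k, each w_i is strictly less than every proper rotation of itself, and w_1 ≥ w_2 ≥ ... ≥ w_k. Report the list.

["b", "abdacdcbdcdbd", "a"]

emit factor 1: 'b' (i=0, period=1)
emit factor 2: 'abdacdcbdcdbd' (i=1, period=13)
emit factor 3: 'a' (i=14, period=1)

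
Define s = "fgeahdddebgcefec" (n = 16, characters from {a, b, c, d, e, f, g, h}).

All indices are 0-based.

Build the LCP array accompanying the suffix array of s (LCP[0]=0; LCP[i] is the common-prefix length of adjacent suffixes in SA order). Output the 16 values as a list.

[0, 0, 0, 1, 0, 2, 1, 0, 1, 1, 1, 0, 1, 0, 1, 0]

sorted suffixes:
  #0 SA[0]=3  'ahdddebgcefec'
  #1 SA[1]=9  'bgcefec'
  #2 SA[2]=15  'c'
  #3 SA[3]=11  'cefec'
  #4 SA[4]=5  'dddebgcefec'
  #5 SA[5]=6  'ddebgcefec'
  #6 SA[6]=7  'debgcefec'
  #7 SA[7]=2  'eahdddebgcefec'
  #8 SA[8]=8  'ebgcefec'
  #9 SA[9]=14  'ec'
  #10 SA[10]=12  'efec'
  #11 SA[11]=13  'fec'
  #12 SA[12]=0  'fgeahdddebgcefec'
  #13 SA[13]=10  'gcefec'
  #14 SA[14]=1  'geahdddebgcefec'
  #15 SA[15]=4  'hdddebgcefec'

SA = [3, 9, 15, 11, 5, 6, 7, 2, 8, 14, 12, 13, 0, 10, 1, 4]
i: (SA[i-1],SA[i]) lcp shared
  1: (3,9) 0 ''
  2: (9,15) 0 ''
  3: (15,11) 1 'c'
  4: (11,5) 0 ''
  5: (5,6) 2 'dd'
  6: (6,7) 1 'd'
  7: (7,2) 0 ''
  8: (2,8) 1 'e'
  9: (8,14) 1 'e'
  10: (14,12) 1 'e'
  11: (12,13) 0 ''
  12: (13,0) 1 'f'
  13: (0,10) 0 ''
  14: (10,1) 1 'g'
  15: (1,4) 0 ''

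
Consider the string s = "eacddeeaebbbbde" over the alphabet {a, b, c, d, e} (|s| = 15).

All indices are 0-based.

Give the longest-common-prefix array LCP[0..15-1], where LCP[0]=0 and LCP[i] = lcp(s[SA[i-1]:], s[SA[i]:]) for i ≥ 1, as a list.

rank | idx | suffix
   0 |   1 | acddeeaebbbbde
   1 |   7 | aebbbbde
   2 |   9 | bbbbde
   3 |  10 | bbbde
   4 |  11 | bbde
   5 |  12 | bde
   6 |   2 | cddeeaebbbbde
   7 |   3 | ddeeaebbbbde
   8 |  13 | de
   9 |   4 | deeaebbbbde
  10 |  14 | e
  11 |   0 | eacddeeaebbbbde
  12 |   6 | eaebbbbde
  13 |   8 | ebbbbde
  14 |   5 | eeaebbbbde

SA = [1, 7, 9, 10, 11, 12, 2, 3, 13, 4, 14, 0, 6, 8, 5]
[i] adj suffixes → lcp
  [1] 1/7 → 1 ('a')
  [2] 7/9 → 0 ('')
  [3] 9/10 → 3 ('bbb')
  [4] 10/11 → 2 ('bb')
  [5] 11/12 → 1 ('b')
  [6] 12/2 → 0 ('')
  [7] 2/3 → 0 ('')
  [8] 3/13 → 1 ('d')
  [9] 13/4 → 2 ('de')
  [10] 4/14 → 0 ('')
  [11] 14/0 → 1 ('e')
  [12] 0/6 → 2 ('ea')
  [13] 6/8 → 1 ('e')
  [14] 8/5 → 1 ('e')

[0, 1, 0, 3, 2, 1, 0, 0, 1, 2, 0, 1, 2, 1, 1]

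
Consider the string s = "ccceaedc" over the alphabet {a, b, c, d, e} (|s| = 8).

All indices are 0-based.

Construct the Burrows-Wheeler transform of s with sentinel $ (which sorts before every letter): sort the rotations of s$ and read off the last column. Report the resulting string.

rank  rotation   last
    0  $ccceaedc  c
    1  aedc$ccce  e
    2  c$ccceaed  d
    3  ccceaedc$  $
    4  cceaedc$c  c
    5  ceaedc$cc  c
    6  dc$ccceae  e
    7  eaedc$ccc  c
    8  edc$cccea  a

ced$cceca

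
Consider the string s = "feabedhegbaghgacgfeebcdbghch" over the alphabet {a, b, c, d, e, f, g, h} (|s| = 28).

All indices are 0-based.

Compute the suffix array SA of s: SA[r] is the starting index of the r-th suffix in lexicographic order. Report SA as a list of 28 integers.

rank→(start, suffix):
  0 → (2, 'abedhegbaghgacgfeebcdbghch')
  1 → (14, 'acgfeebcdbghch')
  2 → (10, 'aghgacgfeebcdbghch')
  3 → (9, 'baghgacgfeebcdbghch')
  4 → (20, 'bcdbghch')
  5 → (3, 'bedhegbaghgacgfeebcdbghch')
  6 → (23, 'bghch')
  7 → (21, 'cdbghch')
  8 → (15, 'cgfeebcdbghch')
  9 → (26, 'ch')
  10 → (22, 'dbghch')
  11 → (5, 'dhegbaghgacgfeebcdbghch')
  12 → (1, 'eabedhegbaghgacgfeebcdbghch')
  13 → (19, 'ebcdbghch')
  14 → (4, 'edhegbaghgacgfeebcdbghch')
  15 → (18, 'eebcdbghch')
  16 → (7, 'egbaghgacgfeebcdbghch')
  17 → (0, 'feabedhegbaghgacgfeebcdbghch')
  18 → (17, 'feebcdbghch')
  19 → (13, 'gacgfeebcdbghch')
  20 → (8, 'gbaghgacgfeebcdbghch')
  21 → (16, 'gfeebcdbghch')
  22 → (24, 'ghch')
  23 → (11, 'ghgacgfeebcdbghch')
  24 → (27, 'h')
  25 → (25, 'hch')
  26 → (6, 'hegbaghgacgfeebcdbghch')
  27 → (12, 'hgacgfeebcdbghch')

[2, 14, 10, 9, 20, 3, 23, 21, 15, 26, 22, 5, 1, 19, 4, 18, 7, 0, 17, 13, 8, 16, 24, 11, 27, 25, 6, 12]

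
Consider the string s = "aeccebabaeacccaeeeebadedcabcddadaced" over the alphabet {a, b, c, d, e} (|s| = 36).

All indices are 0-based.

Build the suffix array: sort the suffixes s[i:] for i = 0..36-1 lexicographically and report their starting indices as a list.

[6, 25, 10, 32, 30, 20, 8, 0, 14, 5, 19, 7, 26, 24, 13, 12, 11, 2, 27, 3, 33, 35, 31, 29, 23, 28, 21, 9, 4, 18, 1, 34, 22, 17, 16, 15]

sorted suffixes:
  #0 SA[0]=6  'abaeacccaeeeebadedcabcddadaced'
  #1 SA[1]=25  'abcddadaced'
  #2 SA[2]=10  'acccaeeeebadedcabcddadaced'
  #3 SA[3]=32  'aced'
  #4 SA[4]=30  'adaced'
  #5 SA[5]=20  'adedcabcddadaced'
  #6 SA[6]=8  'aeacccaeeeebadedcabcddadaced'
  #7 SA[7]=0  'aeccebabaeacccaeeeebadedcabcddadaced'
  #8 SA[8]=14  'aeeeebadedcabcddadaced'
  #9 SA[9]=5  'babaeacccaeeeebadedcabcddadaced'
  #10 SA[10]=19  'badedcabcddadaced'
  #11 SA[11]=7  'baeacccaeeeebadedcabcddadaced'
  #12 SA[12]=26  'bcddadaced'
  #13 SA[13]=24  'cabcddadaced'
  #14 SA[14]=13  'caeeeebadedcabcddadaced'
  #15 SA[15]=12  'ccaeeeebadedcabcddadaced'
  #16 SA[16]=11  'cccaeeeebadedcabcddadaced'
  #17 SA[17]=2  'ccebabaeacccaeeeebadedcabcddadaced'
  #18 SA[18]=27  'cddadaced'
  #19 SA[19]=3  'cebabaeacccaeeeebadedcabcddadaced'
  #20 SA[20]=33  'ced'
  #21 SA[21]=35  'd'
  #22 SA[22]=31  'daced'
  #23 SA[23]=29  'dadaced'
  #24 SA[24]=23  'dcabcddadaced'
  #25 SA[25]=28  'ddadaced'
  #26 SA[26]=21  'dedcabcddadaced'
  #27 SA[27]=9  'eacccaeeeebadedcabcddadaced'
  #28 SA[28]=4  'ebabaeacccaeeeebadedcabcddadaced'
  #29 SA[29]=18  'ebadedcabcddadaced'
  #30 SA[30]=1  'eccebabaeacccaeeeebadedcabcddadaced'
  #31 SA[31]=34  'ed'
  #32 SA[32]=22  'edcabcddadaced'
  #33 SA[33]=17  'eebadedcabcddadaced'
  #34 SA[34]=16  'eeebadedcabcddadaced'
  #35 SA[35]=15  'eeeebadedcabcddadaced'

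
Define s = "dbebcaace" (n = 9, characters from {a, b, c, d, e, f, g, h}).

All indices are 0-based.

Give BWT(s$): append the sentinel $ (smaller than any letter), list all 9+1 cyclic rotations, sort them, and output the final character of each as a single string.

ecaedba$cb

rank  rotation    last
    0  $dbebcaace  e
    1  aace$dbebc  c
    2  ace$dbebca  a
    3  bcaace$dbe  e
    4  bebcaace$d  d
    5  caace$dbeb  b
    6  ce$dbebcaa  a
    7  dbebcaace$  $
    8  e$dbebcaac  c
    9  ebcaace$db  b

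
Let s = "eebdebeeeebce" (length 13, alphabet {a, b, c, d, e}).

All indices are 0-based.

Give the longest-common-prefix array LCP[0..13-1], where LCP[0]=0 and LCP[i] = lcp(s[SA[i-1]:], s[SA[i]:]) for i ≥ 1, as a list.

[0, 1, 1, 0, 0, 0, 1, 2, 2, 1, 3, 2, 3]

sorted suffixes:
  #0 SA[0]=10  'bce'
  #1 SA[1]=2  'bdebeeeebce'
  #2 SA[2]=5  'beeeebce'
  #3 SA[3]=11  'ce'
  #4 SA[4]=3  'debeeeebce'
  #5 SA[5]=12  'e'
  #6 SA[6]=9  'ebce'
  #7 SA[7]=1  'ebdebeeeebce'
  #8 SA[8]=4  'ebeeeebce'
  #9 SA[9]=8  'eebce'
  #10 SA[10]=0  'eebdebeeeebce'
  #11 SA[11]=7  'eeebce'
  #12 SA[12]=6  'eeeebce'

SA = [10, 2, 5, 11, 3, 12, 9, 1, 4, 8, 0, 7, 6]
i: (SA[i-1],SA[i]) lcp shared
  1: (10,2) 1 'b'
  2: (2,5) 1 'b'
  3: (5,11) 0 ''
  4: (11,3) 0 ''
  5: (3,12) 0 ''
  6: (12,9) 1 'e'
  7: (9,1) 2 'eb'
  8: (1,4) 2 'eb'
  9: (4,8) 1 'e'
  10: (8,0) 3 'eeb'
  11: (0,7) 2 'ee'
  12: (7,6) 3 'eee'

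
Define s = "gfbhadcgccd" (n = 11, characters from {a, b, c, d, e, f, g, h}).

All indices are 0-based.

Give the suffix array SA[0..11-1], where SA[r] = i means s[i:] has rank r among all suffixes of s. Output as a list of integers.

sorted suffixes:
  #0 SA[0]=4  'adcgccd'
  #1 SA[1]=2  'bhadcgccd'
  #2 SA[2]=8  'ccd'
  #3 SA[3]=9  'cd'
  #4 SA[4]=6  'cgccd'
  #5 SA[5]=10  'd'
  #6 SA[6]=5  'dcgccd'
  #7 SA[7]=1  'fbhadcgccd'
  #8 SA[8]=7  'gccd'
  #9 SA[9]=0  'gfbhadcgccd'
  #10 SA[10]=3  'hadcgccd'

[4, 2, 8, 9, 6, 10, 5, 1, 7, 0, 3]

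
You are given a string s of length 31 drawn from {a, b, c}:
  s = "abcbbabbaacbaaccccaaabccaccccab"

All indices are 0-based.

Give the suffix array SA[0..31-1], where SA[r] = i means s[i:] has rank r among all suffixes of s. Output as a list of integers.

[18, 19, 8, 12, 29, 5, 0, 20, 9, 13, 24, 30, 7, 11, 4, 6, 3, 1, 21, 17, 28, 23, 10, 2, 16, 27, 22, 15, 26, 14, 25]

sorted suffixes:
  #0 SA[0]=18  'aaabccaccccab'
  #1 SA[1]=19  'aabccaccccab'
  #2 SA[2]=8  'aacbaaccccaaabccaccccab'
  #3 SA[3]=12  'aaccccaaabccaccccab'
  #4 SA[4]=29  'ab'
  #5 SA[5]=5  'abbaacbaaccccaaabccaccccab'
  #6 SA[6]=0  'abcbbabbaacbaaccccaaabccaccccab'
  #7 SA[7]=20  'abccaccccab'
  #8 SA[8]=9  'acbaaccccaaabccaccccab'
  #9 SA[9]=13  'accccaaabccaccccab'
  #10 SA[10]=24  'accccab'
  #11 SA[11]=30  'b'
  #12 SA[12]=7  'baacbaaccccaaabccaccccab'
  #13 SA[13]=11  'baaccccaaabccaccccab'
  #14 SA[14]=4  'babbaacbaaccccaaabccaccccab'
  #15 SA[15]=6  'bbaacbaaccccaaabccaccccab'
  #16 SA[16]=3  'bbabbaacbaaccccaaabccaccccab'
  #17 SA[17]=1  'bcbbabbaacbaaccccaaabccaccccab'
  #18 SA[18]=21  'bccaccccab'
  #19 SA[19]=17  'caaabccaccccab'
  #20 SA[20]=28  'cab'
  #21 SA[21]=23  'caccccab'
  #22 SA[22]=10  'cbaaccccaaabccaccccab'
  #23 SA[23]=2  'cbbabbaacbaaccccaaabccaccccab'
  #24 SA[24]=16  'ccaaabccaccccab'
  #25 SA[25]=27  'ccab'
  #26 SA[26]=22  'ccaccccab'
  #27 SA[27]=15  'cccaaabccaccccab'
  #28 SA[28]=26  'cccab'
  #29 SA[29]=14  'ccccaaabccaccccab'
  #30 SA[30]=25  'ccccab'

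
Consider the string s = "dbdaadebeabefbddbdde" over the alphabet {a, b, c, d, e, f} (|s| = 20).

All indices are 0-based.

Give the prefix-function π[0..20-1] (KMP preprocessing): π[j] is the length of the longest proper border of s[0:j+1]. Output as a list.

π[0] = 0
j=1 s[j]='b': π[1]=0 (border '')
j=2 s[j]='d': π[2]=1 (border 'd')
j=3 s[j]='a': k: 1→0; π[3]=0 (border '')
j=4 s[j]='a': π[4]=0 (border '')
j=5 s[j]='d': π[5]=1 (border 'd')
j=6 s[j]='e': k: 1→0; π[6]=0 (border '')
j=7 s[j]='b': π[7]=0 (border '')
j=8 s[j]='e': π[8]=0 (border '')
j=9 s[j]='a': π[9]=0 (border '')
j=10 s[j]='b': π[10]=0 (border '')
j=11 s[j]='e': π[11]=0 (border '')
j=12 s[j]='f': π[12]=0 (border '')
j=13 s[j]='b': π[13]=0 (border '')
j=14 s[j]='d': π[14]=1 (border 'd')
j=15 s[j]='d': k: 1→0; π[15]=1 (border 'd')
j=16 s[j]='b': π[16]=2 (border 'db')
j=17 s[j]='d': π[17]=3 (border 'dbd')
j=18 s[j]='d': k: 3→1→0; π[18]=1 (border 'd')
j=19 s[j]='e': k: 1→0; π[19]=0 (border '')

[0, 0, 1, 0, 0, 1, 0, 0, 0, 0, 0, 0, 0, 0, 1, 1, 2, 3, 1, 0]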